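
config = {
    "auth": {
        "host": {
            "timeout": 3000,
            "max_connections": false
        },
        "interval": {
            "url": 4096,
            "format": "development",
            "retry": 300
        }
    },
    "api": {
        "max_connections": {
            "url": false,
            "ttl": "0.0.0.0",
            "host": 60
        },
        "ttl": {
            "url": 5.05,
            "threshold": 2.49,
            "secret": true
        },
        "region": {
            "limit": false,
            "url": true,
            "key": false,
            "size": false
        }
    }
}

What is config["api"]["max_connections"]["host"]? 60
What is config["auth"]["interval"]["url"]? 4096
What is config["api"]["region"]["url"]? True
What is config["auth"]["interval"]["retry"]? 300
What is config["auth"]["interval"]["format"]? "development"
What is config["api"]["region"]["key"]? False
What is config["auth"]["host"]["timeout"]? 3000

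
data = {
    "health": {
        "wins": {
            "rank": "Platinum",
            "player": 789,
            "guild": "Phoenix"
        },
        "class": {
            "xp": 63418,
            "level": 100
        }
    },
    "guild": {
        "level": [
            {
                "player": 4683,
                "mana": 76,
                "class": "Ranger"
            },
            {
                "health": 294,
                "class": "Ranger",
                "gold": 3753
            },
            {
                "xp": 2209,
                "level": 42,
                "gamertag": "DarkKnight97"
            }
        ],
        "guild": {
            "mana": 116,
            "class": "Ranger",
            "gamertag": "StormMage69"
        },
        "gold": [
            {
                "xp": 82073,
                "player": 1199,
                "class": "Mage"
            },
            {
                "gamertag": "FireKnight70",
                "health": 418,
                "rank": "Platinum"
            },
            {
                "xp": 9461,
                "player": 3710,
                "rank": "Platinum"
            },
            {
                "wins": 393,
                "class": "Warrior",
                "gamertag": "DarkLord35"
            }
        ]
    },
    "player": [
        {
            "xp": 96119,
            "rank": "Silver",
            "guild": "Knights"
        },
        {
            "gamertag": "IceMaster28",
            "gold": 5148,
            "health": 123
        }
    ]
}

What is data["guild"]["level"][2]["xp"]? 2209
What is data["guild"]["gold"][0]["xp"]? 82073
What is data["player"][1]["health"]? 123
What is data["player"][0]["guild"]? "Knights"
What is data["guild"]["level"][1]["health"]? 294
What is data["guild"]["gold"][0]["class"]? "Mage"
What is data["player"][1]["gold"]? 5148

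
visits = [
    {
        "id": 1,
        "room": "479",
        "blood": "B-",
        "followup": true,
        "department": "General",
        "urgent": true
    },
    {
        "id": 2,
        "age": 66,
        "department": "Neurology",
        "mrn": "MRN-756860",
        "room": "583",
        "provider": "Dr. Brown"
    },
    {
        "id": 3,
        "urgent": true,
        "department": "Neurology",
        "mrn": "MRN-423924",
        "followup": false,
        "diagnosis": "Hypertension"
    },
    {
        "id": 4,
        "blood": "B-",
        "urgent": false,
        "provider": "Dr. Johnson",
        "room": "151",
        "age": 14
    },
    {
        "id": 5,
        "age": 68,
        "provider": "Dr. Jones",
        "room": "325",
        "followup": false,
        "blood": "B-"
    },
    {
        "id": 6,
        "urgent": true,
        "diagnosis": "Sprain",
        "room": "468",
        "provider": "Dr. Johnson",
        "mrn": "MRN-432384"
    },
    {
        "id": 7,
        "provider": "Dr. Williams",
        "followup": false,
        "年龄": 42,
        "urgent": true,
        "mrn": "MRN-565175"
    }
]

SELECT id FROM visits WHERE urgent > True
[]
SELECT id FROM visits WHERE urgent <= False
[4]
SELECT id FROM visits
[1, 2, 3, 4, 5, 6, 7]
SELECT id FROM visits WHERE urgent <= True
[1, 3, 4, 6, 7]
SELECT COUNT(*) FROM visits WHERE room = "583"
1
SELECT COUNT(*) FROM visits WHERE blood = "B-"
3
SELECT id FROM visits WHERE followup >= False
[1, 3, 5, 7]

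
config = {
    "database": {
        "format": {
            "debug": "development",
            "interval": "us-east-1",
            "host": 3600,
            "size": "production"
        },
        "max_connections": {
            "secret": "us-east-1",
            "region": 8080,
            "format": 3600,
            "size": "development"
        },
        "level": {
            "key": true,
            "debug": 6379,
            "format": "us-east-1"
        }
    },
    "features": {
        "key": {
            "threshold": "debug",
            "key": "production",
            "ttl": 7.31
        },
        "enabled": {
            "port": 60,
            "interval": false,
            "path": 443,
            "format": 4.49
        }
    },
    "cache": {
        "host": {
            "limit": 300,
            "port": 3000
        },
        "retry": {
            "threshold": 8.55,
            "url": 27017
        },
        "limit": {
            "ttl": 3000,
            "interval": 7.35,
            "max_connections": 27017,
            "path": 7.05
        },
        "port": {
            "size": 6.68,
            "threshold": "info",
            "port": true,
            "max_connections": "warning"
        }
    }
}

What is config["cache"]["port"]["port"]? True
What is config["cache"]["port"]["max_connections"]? "warning"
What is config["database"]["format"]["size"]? "production"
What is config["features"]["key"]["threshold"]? "debug"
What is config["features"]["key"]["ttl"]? 7.31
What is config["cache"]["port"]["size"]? 6.68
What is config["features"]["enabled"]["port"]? 60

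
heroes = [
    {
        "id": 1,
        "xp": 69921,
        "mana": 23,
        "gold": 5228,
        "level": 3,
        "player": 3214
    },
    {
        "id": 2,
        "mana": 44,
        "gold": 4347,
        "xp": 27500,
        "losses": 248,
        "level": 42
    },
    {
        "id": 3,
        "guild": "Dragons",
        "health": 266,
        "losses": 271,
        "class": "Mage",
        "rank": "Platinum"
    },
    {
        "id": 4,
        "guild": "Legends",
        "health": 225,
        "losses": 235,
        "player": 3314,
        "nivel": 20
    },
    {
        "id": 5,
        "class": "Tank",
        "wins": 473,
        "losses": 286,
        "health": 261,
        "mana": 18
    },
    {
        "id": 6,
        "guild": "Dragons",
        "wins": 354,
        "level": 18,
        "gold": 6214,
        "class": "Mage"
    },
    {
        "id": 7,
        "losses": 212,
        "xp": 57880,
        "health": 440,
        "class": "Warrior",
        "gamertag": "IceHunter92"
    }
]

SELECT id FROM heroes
[1, 2, 3, 4, 5, 6, 7]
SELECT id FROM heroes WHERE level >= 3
[1, 2, 6]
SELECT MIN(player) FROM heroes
3214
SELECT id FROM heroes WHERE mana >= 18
[1, 2, 5]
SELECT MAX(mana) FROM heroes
44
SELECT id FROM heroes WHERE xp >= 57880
[1, 7]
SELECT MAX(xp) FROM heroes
69921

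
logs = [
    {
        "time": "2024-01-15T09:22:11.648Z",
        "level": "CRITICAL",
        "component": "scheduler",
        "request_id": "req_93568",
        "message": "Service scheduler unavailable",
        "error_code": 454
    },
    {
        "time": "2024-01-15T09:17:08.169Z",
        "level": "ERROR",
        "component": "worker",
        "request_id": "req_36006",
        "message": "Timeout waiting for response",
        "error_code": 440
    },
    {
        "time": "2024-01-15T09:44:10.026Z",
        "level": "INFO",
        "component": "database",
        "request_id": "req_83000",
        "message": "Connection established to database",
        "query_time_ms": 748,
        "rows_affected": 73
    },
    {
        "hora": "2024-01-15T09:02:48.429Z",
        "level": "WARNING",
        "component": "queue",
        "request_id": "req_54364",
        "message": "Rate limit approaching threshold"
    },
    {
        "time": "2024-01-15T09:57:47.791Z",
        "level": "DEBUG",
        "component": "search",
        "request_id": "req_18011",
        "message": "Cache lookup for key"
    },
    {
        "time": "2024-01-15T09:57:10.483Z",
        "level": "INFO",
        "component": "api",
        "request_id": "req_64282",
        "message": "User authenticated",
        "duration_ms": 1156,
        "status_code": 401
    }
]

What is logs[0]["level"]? "CRITICAL"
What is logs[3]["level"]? "WARNING"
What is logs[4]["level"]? "DEBUG"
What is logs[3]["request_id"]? "req_54364"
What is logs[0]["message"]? "Service scheduler unavailable"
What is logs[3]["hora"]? "2024-01-15T09:02:48.429Z"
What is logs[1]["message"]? "Timeout waiting for response"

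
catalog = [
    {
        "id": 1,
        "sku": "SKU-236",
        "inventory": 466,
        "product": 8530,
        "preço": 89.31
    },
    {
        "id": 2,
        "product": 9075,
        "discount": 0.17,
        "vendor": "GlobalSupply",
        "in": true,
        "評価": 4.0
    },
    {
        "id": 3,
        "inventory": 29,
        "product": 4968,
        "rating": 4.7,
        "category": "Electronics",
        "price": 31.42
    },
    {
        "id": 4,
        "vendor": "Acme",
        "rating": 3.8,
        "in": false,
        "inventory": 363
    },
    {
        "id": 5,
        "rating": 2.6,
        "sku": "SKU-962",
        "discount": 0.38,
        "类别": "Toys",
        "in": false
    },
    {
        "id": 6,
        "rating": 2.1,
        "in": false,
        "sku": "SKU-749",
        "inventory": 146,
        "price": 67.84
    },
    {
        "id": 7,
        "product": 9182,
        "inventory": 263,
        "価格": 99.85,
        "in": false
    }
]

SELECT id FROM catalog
[1, 2, 3, 4, 5, 6, 7]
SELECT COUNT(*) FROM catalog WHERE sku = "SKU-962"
1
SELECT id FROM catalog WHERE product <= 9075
[1, 2, 3]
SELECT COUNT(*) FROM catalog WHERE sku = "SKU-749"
1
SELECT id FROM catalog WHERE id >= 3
[3, 4, 5, 6, 7]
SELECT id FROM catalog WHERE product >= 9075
[2, 7]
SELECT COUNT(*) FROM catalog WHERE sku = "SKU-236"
1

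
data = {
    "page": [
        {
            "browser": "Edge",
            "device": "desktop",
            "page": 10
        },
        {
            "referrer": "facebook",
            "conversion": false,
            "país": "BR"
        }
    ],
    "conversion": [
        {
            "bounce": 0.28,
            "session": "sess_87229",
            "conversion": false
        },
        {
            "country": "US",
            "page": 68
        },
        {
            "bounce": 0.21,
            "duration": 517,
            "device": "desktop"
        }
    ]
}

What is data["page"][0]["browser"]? "Edge"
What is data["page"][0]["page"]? 10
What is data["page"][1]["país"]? "BR"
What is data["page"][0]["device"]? "desktop"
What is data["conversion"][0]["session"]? "sess_87229"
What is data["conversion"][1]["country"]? "US"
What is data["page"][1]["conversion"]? False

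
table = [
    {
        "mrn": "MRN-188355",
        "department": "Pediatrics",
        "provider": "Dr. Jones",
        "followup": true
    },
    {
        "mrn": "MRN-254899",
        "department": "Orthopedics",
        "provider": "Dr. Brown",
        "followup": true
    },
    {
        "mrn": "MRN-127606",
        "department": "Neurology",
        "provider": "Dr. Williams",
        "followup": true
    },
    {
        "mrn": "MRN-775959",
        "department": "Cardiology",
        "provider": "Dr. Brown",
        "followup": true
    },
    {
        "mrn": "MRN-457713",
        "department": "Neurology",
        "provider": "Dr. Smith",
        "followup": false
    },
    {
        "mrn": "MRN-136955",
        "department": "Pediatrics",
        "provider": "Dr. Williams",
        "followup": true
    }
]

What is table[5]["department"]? "Pediatrics"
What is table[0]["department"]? "Pediatrics"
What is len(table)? 6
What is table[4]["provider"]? "Dr. Smith"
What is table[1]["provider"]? "Dr. Brown"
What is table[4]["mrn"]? "MRN-457713"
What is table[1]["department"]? "Orthopedics"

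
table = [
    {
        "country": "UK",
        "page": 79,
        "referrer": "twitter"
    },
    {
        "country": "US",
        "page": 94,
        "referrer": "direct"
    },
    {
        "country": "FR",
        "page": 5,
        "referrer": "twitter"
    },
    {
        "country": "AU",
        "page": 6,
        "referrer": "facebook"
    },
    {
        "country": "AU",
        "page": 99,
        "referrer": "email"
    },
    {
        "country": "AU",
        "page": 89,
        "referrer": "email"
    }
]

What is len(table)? 6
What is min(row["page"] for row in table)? 5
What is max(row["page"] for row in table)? 99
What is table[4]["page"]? 99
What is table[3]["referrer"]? "facebook"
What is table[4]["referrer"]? "email"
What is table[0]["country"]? "UK"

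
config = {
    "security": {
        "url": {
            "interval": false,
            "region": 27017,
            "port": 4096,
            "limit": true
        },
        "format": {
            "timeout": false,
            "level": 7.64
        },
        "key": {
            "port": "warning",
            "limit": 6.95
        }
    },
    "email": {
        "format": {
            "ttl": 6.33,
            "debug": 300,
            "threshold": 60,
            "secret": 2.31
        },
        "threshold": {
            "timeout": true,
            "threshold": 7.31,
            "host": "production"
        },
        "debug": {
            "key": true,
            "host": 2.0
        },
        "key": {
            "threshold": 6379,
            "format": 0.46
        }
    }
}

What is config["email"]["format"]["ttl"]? 6.33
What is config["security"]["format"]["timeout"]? False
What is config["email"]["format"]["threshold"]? 60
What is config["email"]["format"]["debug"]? 300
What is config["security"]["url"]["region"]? 27017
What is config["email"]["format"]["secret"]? 2.31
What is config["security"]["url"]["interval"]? False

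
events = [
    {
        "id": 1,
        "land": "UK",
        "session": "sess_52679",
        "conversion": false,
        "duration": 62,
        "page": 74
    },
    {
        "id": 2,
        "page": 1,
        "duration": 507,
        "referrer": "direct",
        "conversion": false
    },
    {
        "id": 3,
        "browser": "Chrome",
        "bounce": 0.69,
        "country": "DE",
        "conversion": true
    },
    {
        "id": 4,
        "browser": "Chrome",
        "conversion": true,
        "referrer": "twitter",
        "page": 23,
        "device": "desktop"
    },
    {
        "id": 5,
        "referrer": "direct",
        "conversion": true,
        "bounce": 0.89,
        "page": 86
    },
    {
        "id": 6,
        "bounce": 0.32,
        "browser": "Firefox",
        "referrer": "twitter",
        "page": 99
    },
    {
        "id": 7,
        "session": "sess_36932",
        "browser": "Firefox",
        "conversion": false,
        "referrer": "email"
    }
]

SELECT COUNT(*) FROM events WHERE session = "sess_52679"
1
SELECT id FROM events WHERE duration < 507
[1]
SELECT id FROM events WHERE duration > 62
[2]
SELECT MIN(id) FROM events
1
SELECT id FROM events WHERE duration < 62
[]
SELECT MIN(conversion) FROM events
False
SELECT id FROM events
[1, 2, 3, 4, 5, 6, 7]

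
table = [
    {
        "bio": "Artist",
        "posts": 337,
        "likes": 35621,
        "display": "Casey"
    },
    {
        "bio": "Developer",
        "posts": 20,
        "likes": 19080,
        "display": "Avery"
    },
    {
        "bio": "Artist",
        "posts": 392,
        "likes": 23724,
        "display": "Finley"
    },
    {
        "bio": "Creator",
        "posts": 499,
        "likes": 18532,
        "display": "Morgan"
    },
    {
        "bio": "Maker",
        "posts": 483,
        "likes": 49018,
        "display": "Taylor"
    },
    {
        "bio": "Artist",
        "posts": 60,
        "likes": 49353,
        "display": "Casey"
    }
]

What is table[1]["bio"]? "Developer"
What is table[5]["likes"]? 49353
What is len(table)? 6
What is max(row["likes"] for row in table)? 49353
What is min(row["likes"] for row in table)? 18532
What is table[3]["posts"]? 499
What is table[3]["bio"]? "Creator"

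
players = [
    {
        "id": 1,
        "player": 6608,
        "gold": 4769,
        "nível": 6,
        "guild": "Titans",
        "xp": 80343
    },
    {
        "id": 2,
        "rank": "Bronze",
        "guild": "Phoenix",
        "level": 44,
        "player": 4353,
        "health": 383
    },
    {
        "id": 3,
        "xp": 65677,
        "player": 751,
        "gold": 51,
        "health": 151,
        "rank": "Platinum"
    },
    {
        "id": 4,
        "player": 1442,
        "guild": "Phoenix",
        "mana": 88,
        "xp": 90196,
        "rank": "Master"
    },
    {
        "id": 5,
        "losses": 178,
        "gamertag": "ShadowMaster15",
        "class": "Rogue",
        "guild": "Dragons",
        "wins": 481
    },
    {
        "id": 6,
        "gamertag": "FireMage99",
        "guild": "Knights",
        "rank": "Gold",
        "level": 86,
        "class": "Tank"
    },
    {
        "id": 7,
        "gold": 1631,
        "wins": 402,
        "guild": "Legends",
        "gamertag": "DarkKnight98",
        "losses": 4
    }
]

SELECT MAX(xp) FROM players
90196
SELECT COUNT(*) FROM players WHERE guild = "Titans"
1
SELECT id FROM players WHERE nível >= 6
[1]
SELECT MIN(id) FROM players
1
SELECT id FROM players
[1, 2, 3, 4, 5, 6, 7]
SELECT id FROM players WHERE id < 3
[1, 2]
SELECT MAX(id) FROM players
7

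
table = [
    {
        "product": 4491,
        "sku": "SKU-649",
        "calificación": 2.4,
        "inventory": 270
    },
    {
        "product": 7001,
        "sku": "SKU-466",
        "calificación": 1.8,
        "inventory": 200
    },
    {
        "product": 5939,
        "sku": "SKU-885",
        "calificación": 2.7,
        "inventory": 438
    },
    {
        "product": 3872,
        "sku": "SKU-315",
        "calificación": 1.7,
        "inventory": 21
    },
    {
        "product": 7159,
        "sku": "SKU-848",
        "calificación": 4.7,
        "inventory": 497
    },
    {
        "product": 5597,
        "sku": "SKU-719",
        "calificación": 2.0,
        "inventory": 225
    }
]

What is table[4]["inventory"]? 497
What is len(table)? 6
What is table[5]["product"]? 5597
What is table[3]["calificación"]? 1.7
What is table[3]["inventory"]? 21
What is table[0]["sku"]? "SKU-649"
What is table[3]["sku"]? "SKU-315"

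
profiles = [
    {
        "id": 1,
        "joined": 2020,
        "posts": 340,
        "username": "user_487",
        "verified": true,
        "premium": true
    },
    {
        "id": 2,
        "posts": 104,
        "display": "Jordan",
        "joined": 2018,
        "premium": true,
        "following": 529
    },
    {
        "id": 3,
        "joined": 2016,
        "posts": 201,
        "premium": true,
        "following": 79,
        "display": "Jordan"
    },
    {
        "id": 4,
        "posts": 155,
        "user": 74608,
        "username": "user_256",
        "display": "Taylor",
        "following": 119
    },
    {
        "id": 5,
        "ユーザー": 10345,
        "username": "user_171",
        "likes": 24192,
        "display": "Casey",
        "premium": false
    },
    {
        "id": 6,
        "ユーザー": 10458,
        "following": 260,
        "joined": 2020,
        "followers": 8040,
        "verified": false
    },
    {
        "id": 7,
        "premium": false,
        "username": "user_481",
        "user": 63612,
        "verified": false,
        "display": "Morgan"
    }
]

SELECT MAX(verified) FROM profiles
True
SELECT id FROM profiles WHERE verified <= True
[1, 6, 7]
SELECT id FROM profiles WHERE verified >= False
[1, 6, 7]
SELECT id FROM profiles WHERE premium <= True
[1, 2, 3, 5, 7]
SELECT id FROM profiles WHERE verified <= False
[6, 7]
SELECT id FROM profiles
[1, 2, 3, 4, 5, 6, 7]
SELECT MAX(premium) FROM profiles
True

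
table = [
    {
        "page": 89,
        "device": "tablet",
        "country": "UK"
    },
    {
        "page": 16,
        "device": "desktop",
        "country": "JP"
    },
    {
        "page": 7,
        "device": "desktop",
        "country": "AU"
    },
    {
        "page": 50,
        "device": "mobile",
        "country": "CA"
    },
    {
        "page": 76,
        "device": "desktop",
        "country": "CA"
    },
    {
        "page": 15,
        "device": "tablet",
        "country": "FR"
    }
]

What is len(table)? 6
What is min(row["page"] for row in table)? 7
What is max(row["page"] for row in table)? 89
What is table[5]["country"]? "FR"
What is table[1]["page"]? 16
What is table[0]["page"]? 89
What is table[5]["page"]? 15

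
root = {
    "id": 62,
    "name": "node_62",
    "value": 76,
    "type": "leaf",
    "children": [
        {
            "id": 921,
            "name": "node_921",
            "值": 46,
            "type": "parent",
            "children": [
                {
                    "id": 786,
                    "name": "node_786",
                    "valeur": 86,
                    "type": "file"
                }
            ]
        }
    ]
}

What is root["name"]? "node_62"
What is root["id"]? 62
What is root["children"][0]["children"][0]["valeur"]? 86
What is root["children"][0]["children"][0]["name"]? "node_786"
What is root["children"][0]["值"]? 46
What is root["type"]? "leaf"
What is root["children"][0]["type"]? "parent"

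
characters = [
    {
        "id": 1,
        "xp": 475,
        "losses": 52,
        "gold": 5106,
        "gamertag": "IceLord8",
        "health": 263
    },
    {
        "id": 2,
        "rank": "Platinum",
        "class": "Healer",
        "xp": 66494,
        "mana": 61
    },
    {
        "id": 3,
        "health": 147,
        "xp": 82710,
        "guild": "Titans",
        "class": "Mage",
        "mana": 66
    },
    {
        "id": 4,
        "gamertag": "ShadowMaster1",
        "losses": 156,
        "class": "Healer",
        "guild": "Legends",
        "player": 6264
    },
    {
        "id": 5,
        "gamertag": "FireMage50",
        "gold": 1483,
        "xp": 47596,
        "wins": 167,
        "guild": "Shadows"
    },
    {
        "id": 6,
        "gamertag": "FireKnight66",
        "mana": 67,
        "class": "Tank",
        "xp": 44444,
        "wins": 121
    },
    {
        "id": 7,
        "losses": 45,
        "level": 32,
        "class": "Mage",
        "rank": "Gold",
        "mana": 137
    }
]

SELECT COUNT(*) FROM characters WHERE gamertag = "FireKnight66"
1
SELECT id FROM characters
[1, 2, 3, 4, 5, 6, 7]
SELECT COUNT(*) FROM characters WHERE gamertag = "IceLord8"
1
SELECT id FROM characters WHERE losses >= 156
[4]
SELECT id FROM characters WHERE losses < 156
[1, 7]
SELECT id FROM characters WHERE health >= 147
[1, 3]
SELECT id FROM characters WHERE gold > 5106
[]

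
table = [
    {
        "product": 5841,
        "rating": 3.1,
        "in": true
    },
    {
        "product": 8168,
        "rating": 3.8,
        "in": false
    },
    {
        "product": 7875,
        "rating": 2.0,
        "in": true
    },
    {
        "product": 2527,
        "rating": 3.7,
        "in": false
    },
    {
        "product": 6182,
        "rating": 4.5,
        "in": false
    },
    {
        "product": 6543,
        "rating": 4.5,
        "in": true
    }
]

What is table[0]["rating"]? 3.1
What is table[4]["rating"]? 4.5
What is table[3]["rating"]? 3.7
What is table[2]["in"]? True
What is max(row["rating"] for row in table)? 4.5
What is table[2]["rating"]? 2.0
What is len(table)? 6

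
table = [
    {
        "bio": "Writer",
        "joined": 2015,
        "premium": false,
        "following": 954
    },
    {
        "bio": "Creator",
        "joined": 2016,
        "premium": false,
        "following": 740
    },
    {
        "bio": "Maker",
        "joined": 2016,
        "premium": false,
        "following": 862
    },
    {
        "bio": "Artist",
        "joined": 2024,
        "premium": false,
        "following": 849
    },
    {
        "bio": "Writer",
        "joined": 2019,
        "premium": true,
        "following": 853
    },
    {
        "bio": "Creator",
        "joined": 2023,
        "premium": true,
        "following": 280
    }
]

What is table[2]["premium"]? False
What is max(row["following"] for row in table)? 954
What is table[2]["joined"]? 2016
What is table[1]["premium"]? False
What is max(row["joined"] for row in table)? 2024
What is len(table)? 6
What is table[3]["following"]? 849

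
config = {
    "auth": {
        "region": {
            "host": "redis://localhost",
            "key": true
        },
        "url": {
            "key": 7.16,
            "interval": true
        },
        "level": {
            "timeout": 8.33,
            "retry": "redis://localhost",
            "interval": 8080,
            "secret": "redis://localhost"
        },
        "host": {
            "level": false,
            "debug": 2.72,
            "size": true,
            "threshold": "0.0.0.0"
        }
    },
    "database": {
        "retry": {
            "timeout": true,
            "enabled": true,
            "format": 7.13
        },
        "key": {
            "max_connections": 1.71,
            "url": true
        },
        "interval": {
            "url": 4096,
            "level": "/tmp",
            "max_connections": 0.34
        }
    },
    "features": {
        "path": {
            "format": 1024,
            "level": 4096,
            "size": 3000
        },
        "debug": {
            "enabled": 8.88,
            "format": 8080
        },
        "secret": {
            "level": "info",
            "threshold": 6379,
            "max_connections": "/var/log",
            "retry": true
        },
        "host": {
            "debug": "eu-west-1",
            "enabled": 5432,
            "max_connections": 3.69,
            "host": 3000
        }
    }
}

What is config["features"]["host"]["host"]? 3000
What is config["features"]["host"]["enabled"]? 5432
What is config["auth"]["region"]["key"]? True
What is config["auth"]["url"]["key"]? 7.16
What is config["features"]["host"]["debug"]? "eu-west-1"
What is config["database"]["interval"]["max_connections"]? 0.34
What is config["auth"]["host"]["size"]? True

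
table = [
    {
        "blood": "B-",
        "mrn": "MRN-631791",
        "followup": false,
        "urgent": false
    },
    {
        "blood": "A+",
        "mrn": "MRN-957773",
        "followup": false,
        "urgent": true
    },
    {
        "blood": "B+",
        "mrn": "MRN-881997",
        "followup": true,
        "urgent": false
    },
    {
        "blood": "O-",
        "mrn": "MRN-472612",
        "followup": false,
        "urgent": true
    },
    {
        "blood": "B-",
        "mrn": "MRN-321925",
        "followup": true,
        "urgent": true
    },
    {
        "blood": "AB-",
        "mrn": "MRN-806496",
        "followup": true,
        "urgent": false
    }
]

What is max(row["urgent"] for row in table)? True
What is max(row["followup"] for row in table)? True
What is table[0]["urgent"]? False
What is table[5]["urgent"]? False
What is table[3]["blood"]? "O-"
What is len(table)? 6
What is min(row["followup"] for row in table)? False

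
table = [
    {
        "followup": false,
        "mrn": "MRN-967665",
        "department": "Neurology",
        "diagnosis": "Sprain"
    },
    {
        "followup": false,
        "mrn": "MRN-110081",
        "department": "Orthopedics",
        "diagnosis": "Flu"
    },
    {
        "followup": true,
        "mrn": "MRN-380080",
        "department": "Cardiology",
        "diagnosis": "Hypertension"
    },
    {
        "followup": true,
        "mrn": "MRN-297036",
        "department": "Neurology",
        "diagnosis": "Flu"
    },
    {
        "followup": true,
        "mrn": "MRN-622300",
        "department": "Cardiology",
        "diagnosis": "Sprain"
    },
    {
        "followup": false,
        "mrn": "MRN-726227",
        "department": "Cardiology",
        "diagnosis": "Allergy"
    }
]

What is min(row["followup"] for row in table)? False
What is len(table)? 6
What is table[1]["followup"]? False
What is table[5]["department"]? "Cardiology"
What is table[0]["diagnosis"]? "Sprain"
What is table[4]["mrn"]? "MRN-622300"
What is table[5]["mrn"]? "MRN-726227"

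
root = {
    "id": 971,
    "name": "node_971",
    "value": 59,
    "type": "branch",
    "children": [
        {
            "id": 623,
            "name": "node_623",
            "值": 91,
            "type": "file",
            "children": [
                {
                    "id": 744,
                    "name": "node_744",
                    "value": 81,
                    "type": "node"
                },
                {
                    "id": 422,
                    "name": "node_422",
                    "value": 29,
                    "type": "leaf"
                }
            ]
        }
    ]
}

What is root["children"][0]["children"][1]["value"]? 29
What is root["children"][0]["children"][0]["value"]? 81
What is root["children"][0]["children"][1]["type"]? "leaf"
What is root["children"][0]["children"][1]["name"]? "node_422"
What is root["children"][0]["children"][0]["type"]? "node"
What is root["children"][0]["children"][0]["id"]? 744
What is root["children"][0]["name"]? "node_623"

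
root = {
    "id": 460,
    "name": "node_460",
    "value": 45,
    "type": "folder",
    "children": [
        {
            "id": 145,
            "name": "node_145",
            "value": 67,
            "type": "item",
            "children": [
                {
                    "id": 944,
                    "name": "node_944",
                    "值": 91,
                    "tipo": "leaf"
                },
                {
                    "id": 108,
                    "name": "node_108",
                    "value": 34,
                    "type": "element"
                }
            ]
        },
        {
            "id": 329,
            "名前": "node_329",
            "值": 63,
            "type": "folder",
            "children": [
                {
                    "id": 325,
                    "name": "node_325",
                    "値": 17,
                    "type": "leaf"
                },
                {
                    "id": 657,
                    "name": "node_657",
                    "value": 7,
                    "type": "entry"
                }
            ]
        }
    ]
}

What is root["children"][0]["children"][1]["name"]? "node_108"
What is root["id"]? 460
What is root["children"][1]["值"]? 63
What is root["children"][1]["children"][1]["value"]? 7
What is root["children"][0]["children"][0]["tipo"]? "leaf"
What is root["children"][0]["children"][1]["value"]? 34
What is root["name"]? "node_460"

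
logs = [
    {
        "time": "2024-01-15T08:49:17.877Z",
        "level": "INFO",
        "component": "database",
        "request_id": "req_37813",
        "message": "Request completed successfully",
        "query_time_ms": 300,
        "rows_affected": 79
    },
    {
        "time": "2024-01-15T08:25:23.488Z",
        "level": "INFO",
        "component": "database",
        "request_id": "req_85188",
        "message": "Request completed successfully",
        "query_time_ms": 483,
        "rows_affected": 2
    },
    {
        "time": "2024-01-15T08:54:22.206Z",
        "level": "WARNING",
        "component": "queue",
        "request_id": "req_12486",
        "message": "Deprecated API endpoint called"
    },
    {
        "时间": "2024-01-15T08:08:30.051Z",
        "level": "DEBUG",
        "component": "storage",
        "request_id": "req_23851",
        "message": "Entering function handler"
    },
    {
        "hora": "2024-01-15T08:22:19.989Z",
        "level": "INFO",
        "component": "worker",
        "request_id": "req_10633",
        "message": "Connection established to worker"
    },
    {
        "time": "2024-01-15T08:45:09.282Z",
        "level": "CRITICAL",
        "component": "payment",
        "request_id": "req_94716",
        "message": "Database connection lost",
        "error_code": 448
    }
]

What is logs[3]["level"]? "DEBUG"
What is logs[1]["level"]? "INFO"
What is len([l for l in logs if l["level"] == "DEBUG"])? 1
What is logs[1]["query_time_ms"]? 483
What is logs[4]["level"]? "INFO"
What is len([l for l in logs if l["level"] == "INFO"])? 3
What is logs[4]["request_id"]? "req_10633"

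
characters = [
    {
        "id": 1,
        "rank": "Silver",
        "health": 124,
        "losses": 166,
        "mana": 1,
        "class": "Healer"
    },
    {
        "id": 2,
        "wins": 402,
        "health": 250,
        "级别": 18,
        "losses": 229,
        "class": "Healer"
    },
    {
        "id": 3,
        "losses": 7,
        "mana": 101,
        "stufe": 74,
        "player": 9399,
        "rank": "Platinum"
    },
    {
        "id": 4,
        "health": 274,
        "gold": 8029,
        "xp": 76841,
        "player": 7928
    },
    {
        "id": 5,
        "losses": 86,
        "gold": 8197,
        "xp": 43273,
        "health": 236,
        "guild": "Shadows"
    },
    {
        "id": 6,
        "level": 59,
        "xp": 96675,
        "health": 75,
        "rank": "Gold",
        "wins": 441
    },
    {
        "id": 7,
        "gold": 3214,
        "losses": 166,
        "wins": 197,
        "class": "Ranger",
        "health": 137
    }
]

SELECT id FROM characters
[1, 2, 3, 4, 5, 6, 7]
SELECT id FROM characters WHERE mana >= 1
[1, 3]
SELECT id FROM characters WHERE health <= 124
[1, 6]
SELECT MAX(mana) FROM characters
101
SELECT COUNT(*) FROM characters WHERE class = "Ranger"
1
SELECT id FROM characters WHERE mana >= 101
[3]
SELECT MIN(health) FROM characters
75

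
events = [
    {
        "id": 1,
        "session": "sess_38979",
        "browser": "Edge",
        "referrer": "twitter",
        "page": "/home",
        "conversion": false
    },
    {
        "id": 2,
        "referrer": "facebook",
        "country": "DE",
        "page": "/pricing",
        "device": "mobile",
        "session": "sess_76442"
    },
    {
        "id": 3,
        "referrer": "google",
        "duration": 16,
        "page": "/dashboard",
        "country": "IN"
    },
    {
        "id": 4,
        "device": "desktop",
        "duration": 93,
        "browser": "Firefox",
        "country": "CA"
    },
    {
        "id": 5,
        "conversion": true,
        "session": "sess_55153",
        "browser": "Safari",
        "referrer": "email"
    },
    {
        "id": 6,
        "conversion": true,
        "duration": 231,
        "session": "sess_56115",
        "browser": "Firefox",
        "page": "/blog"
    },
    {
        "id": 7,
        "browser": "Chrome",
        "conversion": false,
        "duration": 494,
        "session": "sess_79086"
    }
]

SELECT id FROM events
[1, 2, 3, 4, 5, 6, 7]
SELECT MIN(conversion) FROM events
False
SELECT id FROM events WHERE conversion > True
[]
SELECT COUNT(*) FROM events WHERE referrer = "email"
1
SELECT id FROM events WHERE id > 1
[2, 3, 4, 5, 6, 7]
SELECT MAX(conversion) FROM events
True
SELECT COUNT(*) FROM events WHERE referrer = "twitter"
1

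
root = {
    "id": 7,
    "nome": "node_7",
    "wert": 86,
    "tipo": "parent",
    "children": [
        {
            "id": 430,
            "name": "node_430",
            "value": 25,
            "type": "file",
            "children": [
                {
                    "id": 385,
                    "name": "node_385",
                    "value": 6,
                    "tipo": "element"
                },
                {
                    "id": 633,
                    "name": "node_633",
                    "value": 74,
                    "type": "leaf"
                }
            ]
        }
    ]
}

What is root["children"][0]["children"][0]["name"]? "node_385"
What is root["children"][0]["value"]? 25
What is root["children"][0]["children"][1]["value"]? 74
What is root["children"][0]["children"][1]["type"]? "leaf"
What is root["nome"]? "node_7"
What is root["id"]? 7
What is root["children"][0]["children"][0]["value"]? 6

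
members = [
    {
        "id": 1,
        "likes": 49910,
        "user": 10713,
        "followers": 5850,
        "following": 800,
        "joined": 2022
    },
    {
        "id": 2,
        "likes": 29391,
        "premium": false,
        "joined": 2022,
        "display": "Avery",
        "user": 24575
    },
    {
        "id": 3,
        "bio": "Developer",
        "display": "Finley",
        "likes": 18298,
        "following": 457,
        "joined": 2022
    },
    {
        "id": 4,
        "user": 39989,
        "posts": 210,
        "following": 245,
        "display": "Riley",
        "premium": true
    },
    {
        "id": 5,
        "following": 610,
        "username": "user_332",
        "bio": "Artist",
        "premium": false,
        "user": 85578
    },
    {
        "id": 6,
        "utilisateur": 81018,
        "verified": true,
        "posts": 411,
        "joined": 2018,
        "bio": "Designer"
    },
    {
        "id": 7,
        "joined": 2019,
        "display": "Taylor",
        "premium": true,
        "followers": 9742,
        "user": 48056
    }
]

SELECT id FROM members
[1, 2, 3, 4, 5, 6, 7]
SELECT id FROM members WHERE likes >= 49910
[1]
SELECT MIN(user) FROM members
10713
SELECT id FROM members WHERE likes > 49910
[]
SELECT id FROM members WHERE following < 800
[3, 4, 5]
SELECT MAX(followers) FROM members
9742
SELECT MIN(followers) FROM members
5850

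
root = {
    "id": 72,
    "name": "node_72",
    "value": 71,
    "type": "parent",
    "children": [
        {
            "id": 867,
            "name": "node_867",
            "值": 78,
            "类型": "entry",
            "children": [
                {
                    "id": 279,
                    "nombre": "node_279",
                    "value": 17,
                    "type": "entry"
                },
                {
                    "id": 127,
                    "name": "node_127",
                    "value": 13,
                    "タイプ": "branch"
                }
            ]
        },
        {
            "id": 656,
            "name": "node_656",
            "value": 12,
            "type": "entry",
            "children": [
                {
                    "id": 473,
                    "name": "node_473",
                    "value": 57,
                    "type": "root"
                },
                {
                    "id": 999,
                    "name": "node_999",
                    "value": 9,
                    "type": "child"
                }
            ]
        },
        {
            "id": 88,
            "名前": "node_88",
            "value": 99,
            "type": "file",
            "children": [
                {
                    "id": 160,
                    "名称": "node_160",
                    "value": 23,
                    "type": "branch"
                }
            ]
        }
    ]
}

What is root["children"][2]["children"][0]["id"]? 160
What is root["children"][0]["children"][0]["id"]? 279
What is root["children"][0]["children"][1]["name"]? "node_127"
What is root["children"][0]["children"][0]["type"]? "entry"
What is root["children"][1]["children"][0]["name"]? "node_473"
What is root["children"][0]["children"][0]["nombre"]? "node_279"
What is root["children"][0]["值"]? 78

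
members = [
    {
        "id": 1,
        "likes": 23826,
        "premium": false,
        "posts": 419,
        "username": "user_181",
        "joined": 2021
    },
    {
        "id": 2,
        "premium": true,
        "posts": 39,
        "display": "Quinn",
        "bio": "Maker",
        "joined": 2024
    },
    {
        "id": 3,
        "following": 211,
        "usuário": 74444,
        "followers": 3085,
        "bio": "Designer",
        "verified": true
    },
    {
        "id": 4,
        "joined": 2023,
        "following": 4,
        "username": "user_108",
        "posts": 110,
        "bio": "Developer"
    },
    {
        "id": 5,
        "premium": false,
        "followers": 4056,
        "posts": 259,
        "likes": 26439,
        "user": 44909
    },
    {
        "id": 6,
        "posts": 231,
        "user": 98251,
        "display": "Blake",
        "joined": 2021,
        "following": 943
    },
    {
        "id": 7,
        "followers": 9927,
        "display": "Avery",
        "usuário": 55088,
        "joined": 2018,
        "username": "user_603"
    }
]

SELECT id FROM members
[1, 2, 3, 4, 5, 6, 7]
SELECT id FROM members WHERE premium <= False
[1, 5]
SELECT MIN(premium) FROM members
False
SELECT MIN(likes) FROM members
23826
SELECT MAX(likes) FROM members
26439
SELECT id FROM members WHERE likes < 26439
[1]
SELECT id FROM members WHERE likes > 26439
[]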